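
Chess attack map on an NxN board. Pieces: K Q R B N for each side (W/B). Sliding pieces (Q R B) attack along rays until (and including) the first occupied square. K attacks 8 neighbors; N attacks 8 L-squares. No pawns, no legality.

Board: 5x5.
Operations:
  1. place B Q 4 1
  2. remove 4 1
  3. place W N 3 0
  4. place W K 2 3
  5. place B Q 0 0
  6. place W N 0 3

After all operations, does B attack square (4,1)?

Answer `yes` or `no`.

Op 1: place BQ@(4,1)
Op 2: remove (4,1)
Op 3: place WN@(3,0)
Op 4: place WK@(2,3)
Op 5: place BQ@(0,0)
Op 6: place WN@(0,3)
Per-piece attacks for B:
  BQ@(0,0): attacks (0,1) (0,2) (0,3) (1,0) (2,0) (3,0) (1,1) (2,2) (3,3) (4,4) [ray(0,1) blocked at (0,3); ray(1,0) blocked at (3,0)]
B attacks (4,1): no

Answer: no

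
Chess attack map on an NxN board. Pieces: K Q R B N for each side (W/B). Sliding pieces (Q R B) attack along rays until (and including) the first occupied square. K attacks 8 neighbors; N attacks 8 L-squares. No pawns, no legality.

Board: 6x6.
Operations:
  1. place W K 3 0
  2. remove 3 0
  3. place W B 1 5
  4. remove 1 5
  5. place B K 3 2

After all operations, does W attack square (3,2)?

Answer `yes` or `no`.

Answer: no

Derivation:
Op 1: place WK@(3,0)
Op 2: remove (3,0)
Op 3: place WB@(1,5)
Op 4: remove (1,5)
Op 5: place BK@(3,2)
Per-piece attacks for W:
W attacks (3,2): no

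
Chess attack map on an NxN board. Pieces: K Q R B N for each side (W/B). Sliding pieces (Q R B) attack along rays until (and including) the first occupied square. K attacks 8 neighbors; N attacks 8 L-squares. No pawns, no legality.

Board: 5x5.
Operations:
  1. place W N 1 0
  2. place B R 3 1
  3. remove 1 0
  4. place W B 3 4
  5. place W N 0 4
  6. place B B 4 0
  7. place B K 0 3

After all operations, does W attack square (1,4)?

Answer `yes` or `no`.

Op 1: place WN@(1,0)
Op 2: place BR@(3,1)
Op 3: remove (1,0)
Op 4: place WB@(3,4)
Op 5: place WN@(0,4)
Op 6: place BB@(4,0)
Op 7: place BK@(0,3)
Per-piece attacks for W:
  WN@(0,4): attacks (1,2) (2,3)
  WB@(3,4): attacks (4,3) (2,3) (1,2) (0,1)
W attacks (1,4): no

Answer: no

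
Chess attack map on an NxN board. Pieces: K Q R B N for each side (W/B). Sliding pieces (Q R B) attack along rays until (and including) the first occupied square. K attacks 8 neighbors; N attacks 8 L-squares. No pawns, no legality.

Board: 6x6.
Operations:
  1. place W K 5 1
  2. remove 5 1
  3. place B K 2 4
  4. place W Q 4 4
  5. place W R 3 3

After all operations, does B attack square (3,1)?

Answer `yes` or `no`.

Answer: no

Derivation:
Op 1: place WK@(5,1)
Op 2: remove (5,1)
Op 3: place BK@(2,4)
Op 4: place WQ@(4,4)
Op 5: place WR@(3,3)
Per-piece attacks for B:
  BK@(2,4): attacks (2,5) (2,3) (3,4) (1,4) (3,5) (3,3) (1,5) (1,3)
B attacks (3,1): no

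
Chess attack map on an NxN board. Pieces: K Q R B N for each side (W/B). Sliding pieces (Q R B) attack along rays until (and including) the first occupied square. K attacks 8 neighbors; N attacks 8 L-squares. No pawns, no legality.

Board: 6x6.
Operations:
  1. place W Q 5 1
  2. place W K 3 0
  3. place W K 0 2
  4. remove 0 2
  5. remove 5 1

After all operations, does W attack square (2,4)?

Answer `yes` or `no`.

Op 1: place WQ@(5,1)
Op 2: place WK@(3,0)
Op 3: place WK@(0,2)
Op 4: remove (0,2)
Op 5: remove (5,1)
Per-piece attacks for W:
  WK@(3,0): attacks (3,1) (4,0) (2,0) (4,1) (2,1)
W attacks (2,4): no

Answer: no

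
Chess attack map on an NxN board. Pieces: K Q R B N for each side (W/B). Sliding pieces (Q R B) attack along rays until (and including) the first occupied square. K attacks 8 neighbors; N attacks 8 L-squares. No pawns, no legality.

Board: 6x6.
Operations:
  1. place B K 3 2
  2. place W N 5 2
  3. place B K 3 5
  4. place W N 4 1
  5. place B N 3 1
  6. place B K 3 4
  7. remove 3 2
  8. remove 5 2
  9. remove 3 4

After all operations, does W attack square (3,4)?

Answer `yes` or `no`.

Answer: no

Derivation:
Op 1: place BK@(3,2)
Op 2: place WN@(5,2)
Op 3: place BK@(3,5)
Op 4: place WN@(4,1)
Op 5: place BN@(3,1)
Op 6: place BK@(3,4)
Op 7: remove (3,2)
Op 8: remove (5,2)
Op 9: remove (3,4)
Per-piece attacks for W:
  WN@(4,1): attacks (5,3) (3,3) (2,2) (2,0)
W attacks (3,4): no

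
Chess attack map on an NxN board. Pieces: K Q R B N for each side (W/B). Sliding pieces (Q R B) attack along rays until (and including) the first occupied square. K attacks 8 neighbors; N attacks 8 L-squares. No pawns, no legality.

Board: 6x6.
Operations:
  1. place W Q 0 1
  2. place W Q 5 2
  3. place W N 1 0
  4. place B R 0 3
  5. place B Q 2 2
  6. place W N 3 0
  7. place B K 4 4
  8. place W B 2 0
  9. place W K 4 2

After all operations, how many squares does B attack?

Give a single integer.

Answer: 26

Derivation:
Op 1: place WQ@(0,1)
Op 2: place WQ@(5,2)
Op 3: place WN@(1,0)
Op 4: place BR@(0,3)
Op 5: place BQ@(2,2)
Op 6: place WN@(3,0)
Op 7: place BK@(4,4)
Op 8: place WB@(2,0)
Op 9: place WK@(4,2)
Per-piece attacks for B:
  BR@(0,3): attacks (0,4) (0,5) (0,2) (0,1) (1,3) (2,3) (3,3) (4,3) (5,3) [ray(0,-1) blocked at (0,1)]
  BQ@(2,2): attacks (2,3) (2,4) (2,5) (2,1) (2,0) (3,2) (4,2) (1,2) (0,2) (3,3) (4,4) (3,1) (4,0) (1,3) (0,4) (1,1) (0,0) [ray(0,-1) blocked at (2,0); ray(1,0) blocked at (4,2); ray(1,1) blocked at (4,4)]
  BK@(4,4): attacks (4,5) (4,3) (5,4) (3,4) (5,5) (5,3) (3,5) (3,3)
Union (26 distinct): (0,0) (0,1) (0,2) (0,4) (0,5) (1,1) (1,2) (1,3) (2,0) (2,1) (2,3) (2,4) (2,5) (3,1) (3,2) (3,3) (3,4) (3,5) (4,0) (4,2) (4,3) (4,4) (4,5) (5,3) (5,4) (5,5)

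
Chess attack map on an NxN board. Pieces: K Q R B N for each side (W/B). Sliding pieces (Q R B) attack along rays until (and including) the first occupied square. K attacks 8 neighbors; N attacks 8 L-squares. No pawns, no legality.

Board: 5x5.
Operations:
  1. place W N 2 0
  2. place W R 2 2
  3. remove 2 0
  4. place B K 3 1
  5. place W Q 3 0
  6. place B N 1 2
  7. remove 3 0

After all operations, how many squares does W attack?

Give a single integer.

Answer: 7

Derivation:
Op 1: place WN@(2,0)
Op 2: place WR@(2,2)
Op 3: remove (2,0)
Op 4: place BK@(3,1)
Op 5: place WQ@(3,0)
Op 6: place BN@(1,2)
Op 7: remove (3,0)
Per-piece attacks for W:
  WR@(2,2): attacks (2,3) (2,4) (2,1) (2,0) (3,2) (4,2) (1,2) [ray(-1,0) blocked at (1,2)]
Union (7 distinct): (1,2) (2,0) (2,1) (2,3) (2,4) (3,2) (4,2)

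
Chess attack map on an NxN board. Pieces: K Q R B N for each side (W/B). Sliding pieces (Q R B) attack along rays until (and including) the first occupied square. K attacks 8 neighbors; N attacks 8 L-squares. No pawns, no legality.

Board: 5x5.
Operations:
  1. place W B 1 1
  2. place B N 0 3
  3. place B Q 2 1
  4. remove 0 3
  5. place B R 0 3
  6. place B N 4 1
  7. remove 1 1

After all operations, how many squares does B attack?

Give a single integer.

Answer: 19

Derivation:
Op 1: place WB@(1,1)
Op 2: place BN@(0,3)
Op 3: place BQ@(2,1)
Op 4: remove (0,3)
Op 5: place BR@(0,3)
Op 6: place BN@(4,1)
Op 7: remove (1,1)
Per-piece attacks for B:
  BR@(0,3): attacks (0,4) (0,2) (0,1) (0,0) (1,3) (2,3) (3,3) (4,3)
  BQ@(2,1): attacks (2,2) (2,3) (2,4) (2,0) (3,1) (4,1) (1,1) (0,1) (3,2) (4,3) (3,0) (1,2) (0,3) (1,0) [ray(1,0) blocked at (4,1); ray(-1,1) blocked at (0,3)]
  BN@(4,1): attacks (3,3) (2,2) (2,0)
Union (19 distinct): (0,0) (0,1) (0,2) (0,3) (0,4) (1,0) (1,1) (1,2) (1,3) (2,0) (2,2) (2,3) (2,4) (3,0) (3,1) (3,2) (3,3) (4,1) (4,3)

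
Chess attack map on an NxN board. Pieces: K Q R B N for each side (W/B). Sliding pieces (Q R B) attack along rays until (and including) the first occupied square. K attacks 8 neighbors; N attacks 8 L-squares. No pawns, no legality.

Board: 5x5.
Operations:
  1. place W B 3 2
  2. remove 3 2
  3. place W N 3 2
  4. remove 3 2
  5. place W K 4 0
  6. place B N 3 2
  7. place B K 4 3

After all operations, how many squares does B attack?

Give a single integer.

Op 1: place WB@(3,2)
Op 2: remove (3,2)
Op 3: place WN@(3,2)
Op 4: remove (3,2)
Op 5: place WK@(4,0)
Op 6: place BN@(3,2)
Op 7: place BK@(4,3)
Per-piece attacks for B:
  BN@(3,2): attacks (4,4) (2,4) (1,3) (4,0) (2,0) (1,1)
  BK@(4,3): attacks (4,4) (4,2) (3,3) (3,4) (3,2)
Union (10 distinct): (1,1) (1,3) (2,0) (2,4) (3,2) (3,3) (3,4) (4,0) (4,2) (4,4)

Answer: 10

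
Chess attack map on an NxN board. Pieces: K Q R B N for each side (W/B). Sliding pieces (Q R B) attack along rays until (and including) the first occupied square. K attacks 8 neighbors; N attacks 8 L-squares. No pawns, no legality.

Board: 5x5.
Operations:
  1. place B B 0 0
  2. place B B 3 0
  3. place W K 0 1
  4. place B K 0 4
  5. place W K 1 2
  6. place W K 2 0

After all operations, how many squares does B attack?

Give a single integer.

Op 1: place BB@(0,0)
Op 2: place BB@(3,0)
Op 3: place WK@(0,1)
Op 4: place BK@(0,4)
Op 5: place WK@(1,2)
Op 6: place WK@(2,0)
Per-piece attacks for B:
  BB@(0,0): attacks (1,1) (2,2) (3,3) (4,4)
  BK@(0,4): attacks (0,3) (1,4) (1,3)
  BB@(3,0): attacks (4,1) (2,1) (1,2) [ray(-1,1) blocked at (1,2)]
Union (10 distinct): (0,3) (1,1) (1,2) (1,3) (1,4) (2,1) (2,2) (3,3) (4,1) (4,4)

Answer: 10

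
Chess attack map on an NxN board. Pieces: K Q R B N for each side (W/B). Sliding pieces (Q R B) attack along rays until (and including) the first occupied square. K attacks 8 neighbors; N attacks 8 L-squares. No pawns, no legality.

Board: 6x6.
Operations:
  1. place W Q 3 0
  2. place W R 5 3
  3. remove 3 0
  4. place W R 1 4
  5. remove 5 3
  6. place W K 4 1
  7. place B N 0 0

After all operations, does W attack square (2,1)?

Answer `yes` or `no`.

Op 1: place WQ@(3,0)
Op 2: place WR@(5,3)
Op 3: remove (3,0)
Op 4: place WR@(1,4)
Op 5: remove (5,3)
Op 6: place WK@(4,1)
Op 7: place BN@(0,0)
Per-piece attacks for W:
  WR@(1,4): attacks (1,5) (1,3) (1,2) (1,1) (1,0) (2,4) (3,4) (4,4) (5,4) (0,4)
  WK@(4,1): attacks (4,2) (4,0) (5,1) (3,1) (5,2) (5,0) (3,2) (3,0)
W attacks (2,1): no

Answer: no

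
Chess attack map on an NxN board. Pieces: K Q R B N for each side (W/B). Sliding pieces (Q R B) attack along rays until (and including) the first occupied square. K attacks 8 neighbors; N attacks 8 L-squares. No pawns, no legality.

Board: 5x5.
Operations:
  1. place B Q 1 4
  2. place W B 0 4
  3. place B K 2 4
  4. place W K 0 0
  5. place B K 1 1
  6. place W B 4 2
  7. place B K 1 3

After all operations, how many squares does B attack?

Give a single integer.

Op 1: place BQ@(1,4)
Op 2: place WB@(0,4)
Op 3: place BK@(2,4)
Op 4: place WK@(0,0)
Op 5: place BK@(1,1)
Op 6: place WB@(4,2)
Op 7: place BK@(1,3)
Per-piece attacks for B:
  BK@(1,1): attacks (1,2) (1,0) (2,1) (0,1) (2,2) (2,0) (0,2) (0,0)
  BK@(1,3): attacks (1,4) (1,2) (2,3) (0,3) (2,4) (2,2) (0,4) (0,2)
  BQ@(1,4): attacks (1,3) (2,4) (0,4) (2,3) (3,2) (4,1) (0,3) [ray(0,-1) blocked at (1,3); ray(1,0) blocked at (2,4); ray(-1,0) blocked at (0,4)]
  BK@(2,4): attacks (2,3) (3,4) (1,4) (3,3) (1,3)
Union (18 distinct): (0,0) (0,1) (0,2) (0,3) (0,4) (1,0) (1,2) (1,3) (1,4) (2,0) (2,1) (2,2) (2,3) (2,4) (3,2) (3,3) (3,4) (4,1)

Answer: 18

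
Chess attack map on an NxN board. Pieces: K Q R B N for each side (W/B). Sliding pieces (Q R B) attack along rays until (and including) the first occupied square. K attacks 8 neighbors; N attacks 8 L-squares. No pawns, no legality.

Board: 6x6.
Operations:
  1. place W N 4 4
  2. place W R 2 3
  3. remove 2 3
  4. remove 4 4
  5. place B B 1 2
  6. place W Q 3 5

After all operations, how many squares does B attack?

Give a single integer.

Answer: 7

Derivation:
Op 1: place WN@(4,4)
Op 2: place WR@(2,3)
Op 3: remove (2,3)
Op 4: remove (4,4)
Op 5: place BB@(1,2)
Op 6: place WQ@(3,5)
Per-piece attacks for B:
  BB@(1,2): attacks (2,3) (3,4) (4,5) (2,1) (3,0) (0,3) (0,1)
Union (7 distinct): (0,1) (0,3) (2,1) (2,3) (3,0) (3,4) (4,5)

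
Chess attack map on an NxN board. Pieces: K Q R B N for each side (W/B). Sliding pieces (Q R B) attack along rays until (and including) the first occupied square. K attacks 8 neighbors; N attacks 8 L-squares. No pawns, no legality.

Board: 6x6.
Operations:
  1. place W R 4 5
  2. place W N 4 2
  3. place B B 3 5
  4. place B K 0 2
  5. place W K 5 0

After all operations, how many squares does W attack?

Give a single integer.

Answer: 14

Derivation:
Op 1: place WR@(4,5)
Op 2: place WN@(4,2)
Op 3: place BB@(3,5)
Op 4: place BK@(0,2)
Op 5: place WK@(5,0)
Per-piece attacks for W:
  WN@(4,2): attacks (5,4) (3,4) (2,3) (5,0) (3,0) (2,1)
  WR@(4,5): attacks (4,4) (4,3) (4,2) (5,5) (3,5) [ray(0,-1) blocked at (4,2); ray(-1,0) blocked at (3,5)]
  WK@(5,0): attacks (5,1) (4,0) (4,1)
Union (14 distinct): (2,1) (2,3) (3,0) (3,4) (3,5) (4,0) (4,1) (4,2) (4,3) (4,4) (5,0) (5,1) (5,4) (5,5)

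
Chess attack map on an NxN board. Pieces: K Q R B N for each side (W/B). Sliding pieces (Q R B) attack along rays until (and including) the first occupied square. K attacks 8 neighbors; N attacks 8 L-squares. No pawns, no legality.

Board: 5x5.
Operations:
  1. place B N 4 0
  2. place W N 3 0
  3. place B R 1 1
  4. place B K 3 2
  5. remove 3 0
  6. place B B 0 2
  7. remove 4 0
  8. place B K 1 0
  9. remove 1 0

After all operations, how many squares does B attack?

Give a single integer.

Answer: 15

Derivation:
Op 1: place BN@(4,0)
Op 2: place WN@(3,0)
Op 3: place BR@(1,1)
Op 4: place BK@(3,2)
Op 5: remove (3,0)
Op 6: place BB@(0,2)
Op 7: remove (4,0)
Op 8: place BK@(1,0)
Op 9: remove (1,0)
Per-piece attacks for B:
  BB@(0,2): attacks (1,3) (2,4) (1,1) [ray(1,-1) blocked at (1,1)]
  BR@(1,1): attacks (1,2) (1,3) (1,4) (1,0) (2,1) (3,1) (4,1) (0,1)
  BK@(3,2): attacks (3,3) (3,1) (4,2) (2,2) (4,3) (4,1) (2,3) (2,1)
Union (15 distinct): (0,1) (1,0) (1,1) (1,2) (1,3) (1,4) (2,1) (2,2) (2,3) (2,4) (3,1) (3,3) (4,1) (4,2) (4,3)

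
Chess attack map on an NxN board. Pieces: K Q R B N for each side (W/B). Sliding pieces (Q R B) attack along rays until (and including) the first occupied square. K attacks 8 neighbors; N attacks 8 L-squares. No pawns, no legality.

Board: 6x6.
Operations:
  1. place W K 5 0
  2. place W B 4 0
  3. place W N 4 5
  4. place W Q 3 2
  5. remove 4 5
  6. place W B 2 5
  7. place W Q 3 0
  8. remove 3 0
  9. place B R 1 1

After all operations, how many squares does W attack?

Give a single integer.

Op 1: place WK@(5,0)
Op 2: place WB@(4,0)
Op 3: place WN@(4,5)
Op 4: place WQ@(3,2)
Op 5: remove (4,5)
Op 6: place WB@(2,5)
Op 7: place WQ@(3,0)
Op 8: remove (3,0)
Op 9: place BR@(1,1)
Per-piece attacks for W:
  WB@(2,5): attacks (3,4) (4,3) (5,2) (1,4) (0,3)
  WQ@(3,2): attacks (3,3) (3,4) (3,5) (3,1) (3,0) (4,2) (5,2) (2,2) (1,2) (0,2) (4,3) (5,4) (4,1) (5,0) (2,3) (1,4) (0,5) (2,1) (1,0) [ray(1,-1) blocked at (5,0)]
  WB@(4,0): attacks (5,1) (3,1) (2,2) (1,3) (0,4)
  WK@(5,0): attacks (5,1) (4,0) (4,1)
Union (24 distinct): (0,2) (0,3) (0,4) (0,5) (1,0) (1,2) (1,3) (1,4) (2,1) (2,2) (2,3) (3,0) (3,1) (3,3) (3,4) (3,5) (4,0) (4,1) (4,2) (4,3) (5,0) (5,1) (5,2) (5,4)

Answer: 24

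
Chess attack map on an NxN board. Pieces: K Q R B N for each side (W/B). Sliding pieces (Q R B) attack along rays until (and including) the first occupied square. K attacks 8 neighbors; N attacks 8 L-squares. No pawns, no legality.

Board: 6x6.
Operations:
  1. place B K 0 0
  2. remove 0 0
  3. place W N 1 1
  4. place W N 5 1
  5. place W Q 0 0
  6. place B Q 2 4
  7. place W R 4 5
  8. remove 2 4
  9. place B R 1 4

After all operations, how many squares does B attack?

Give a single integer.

Answer: 9

Derivation:
Op 1: place BK@(0,0)
Op 2: remove (0,0)
Op 3: place WN@(1,1)
Op 4: place WN@(5,1)
Op 5: place WQ@(0,0)
Op 6: place BQ@(2,4)
Op 7: place WR@(4,5)
Op 8: remove (2,4)
Op 9: place BR@(1,4)
Per-piece attacks for B:
  BR@(1,4): attacks (1,5) (1,3) (1,2) (1,1) (2,4) (3,4) (4,4) (5,4) (0,4) [ray(0,-1) blocked at (1,1)]
Union (9 distinct): (0,4) (1,1) (1,2) (1,3) (1,5) (2,4) (3,4) (4,4) (5,4)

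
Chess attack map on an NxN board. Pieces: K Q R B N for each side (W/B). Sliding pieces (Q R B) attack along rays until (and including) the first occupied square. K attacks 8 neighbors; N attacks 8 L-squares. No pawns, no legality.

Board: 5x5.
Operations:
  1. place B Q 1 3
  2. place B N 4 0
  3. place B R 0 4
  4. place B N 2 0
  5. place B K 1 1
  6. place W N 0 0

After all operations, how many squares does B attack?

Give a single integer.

Answer: 22

Derivation:
Op 1: place BQ@(1,3)
Op 2: place BN@(4,0)
Op 3: place BR@(0,4)
Op 4: place BN@(2,0)
Op 5: place BK@(1,1)
Op 6: place WN@(0,0)
Per-piece attacks for B:
  BR@(0,4): attacks (0,3) (0,2) (0,1) (0,0) (1,4) (2,4) (3,4) (4,4) [ray(0,-1) blocked at (0,0)]
  BK@(1,1): attacks (1,2) (1,0) (2,1) (0,1) (2,2) (2,0) (0,2) (0,0)
  BQ@(1,3): attacks (1,4) (1,2) (1,1) (2,3) (3,3) (4,3) (0,3) (2,4) (2,2) (3,1) (4,0) (0,4) (0,2) [ray(0,-1) blocked at (1,1); ray(1,-1) blocked at (4,0); ray(-1,1) blocked at (0,4)]
  BN@(2,0): attacks (3,2) (4,1) (1,2) (0,1)
  BN@(4,0): attacks (3,2) (2,1)
Union (22 distinct): (0,0) (0,1) (0,2) (0,3) (0,4) (1,0) (1,1) (1,2) (1,4) (2,0) (2,1) (2,2) (2,3) (2,4) (3,1) (3,2) (3,3) (3,4) (4,0) (4,1) (4,3) (4,4)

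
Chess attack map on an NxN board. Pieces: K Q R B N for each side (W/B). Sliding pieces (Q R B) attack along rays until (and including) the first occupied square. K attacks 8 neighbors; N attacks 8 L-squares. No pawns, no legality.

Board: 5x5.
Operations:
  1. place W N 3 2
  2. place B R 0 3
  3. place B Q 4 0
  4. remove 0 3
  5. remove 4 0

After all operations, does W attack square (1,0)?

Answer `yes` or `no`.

Answer: no

Derivation:
Op 1: place WN@(3,2)
Op 2: place BR@(0,3)
Op 3: place BQ@(4,0)
Op 4: remove (0,3)
Op 5: remove (4,0)
Per-piece attacks for W:
  WN@(3,2): attacks (4,4) (2,4) (1,3) (4,0) (2,0) (1,1)
W attacks (1,0): no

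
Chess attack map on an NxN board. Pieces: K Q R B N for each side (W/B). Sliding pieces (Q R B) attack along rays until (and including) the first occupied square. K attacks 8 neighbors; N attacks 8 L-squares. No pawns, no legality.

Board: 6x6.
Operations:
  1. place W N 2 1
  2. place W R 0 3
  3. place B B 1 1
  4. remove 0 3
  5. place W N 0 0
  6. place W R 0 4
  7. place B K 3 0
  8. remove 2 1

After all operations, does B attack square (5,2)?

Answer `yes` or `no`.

Answer: no

Derivation:
Op 1: place WN@(2,1)
Op 2: place WR@(0,3)
Op 3: place BB@(1,1)
Op 4: remove (0,3)
Op 5: place WN@(0,0)
Op 6: place WR@(0,4)
Op 7: place BK@(3,0)
Op 8: remove (2,1)
Per-piece attacks for B:
  BB@(1,1): attacks (2,2) (3,3) (4,4) (5,5) (2,0) (0,2) (0,0) [ray(-1,-1) blocked at (0,0)]
  BK@(3,0): attacks (3,1) (4,0) (2,0) (4,1) (2,1)
B attacks (5,2): no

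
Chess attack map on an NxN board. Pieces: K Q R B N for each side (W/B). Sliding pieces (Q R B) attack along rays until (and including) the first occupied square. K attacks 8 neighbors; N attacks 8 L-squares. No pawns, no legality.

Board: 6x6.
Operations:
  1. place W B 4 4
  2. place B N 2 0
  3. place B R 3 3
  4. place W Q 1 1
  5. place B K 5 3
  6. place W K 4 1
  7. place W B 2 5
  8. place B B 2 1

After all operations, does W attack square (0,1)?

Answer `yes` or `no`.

Op 1: place WB@(4,4)
Op 2: place BN@(2,0)
Op 3: place BR@(3,3)
Op 4: place WQ@(1,1)
Op 5: place BK@(5,3)
Op 6: place WK@(4,1)
Op 7: place WB@(2,5)
Op 8: place BB@(2,1)
Per-piece attacks for W:
  WQ@(1,1): attacks (1,2) (1,3) (1,4) (1,5) (1,0) (2,1) (0,1) (2,2) (3,3) (2,0) (0,2) (0,0) [ray(1,0) blocked at (2,1); ray(1,1) blocked at (3,3); ray(1,-1) blocked at (2,0)]
  WB@(2,5): attacks (3,4) (4,3) (5,2) (1,4) (0,3)
  WK@(4,1): attacks (4,2) (4,0) (5,1) (3,1) (5,2) (5,0) (3,2) (3,0)
  WB@(4,4): attacks (5,5) (5,3) (3,5) (3,3) [ray(1,-1) blocked at (5,3); ray(-1,-1) blocked at (3,3)]
W attacks (0,1): yes

Answer: yes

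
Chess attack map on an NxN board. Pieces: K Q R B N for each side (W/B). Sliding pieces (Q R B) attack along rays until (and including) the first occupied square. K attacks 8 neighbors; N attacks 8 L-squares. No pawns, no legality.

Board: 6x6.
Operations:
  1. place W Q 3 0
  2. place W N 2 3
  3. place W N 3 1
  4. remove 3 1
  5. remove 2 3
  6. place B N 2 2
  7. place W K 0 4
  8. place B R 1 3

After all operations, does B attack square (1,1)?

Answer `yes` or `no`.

Op 1: place WQ@(3,0)
Op 2: place WN@(2,3)
Op 3: place WN@(3,1)
Op 4: remove (3,1)
Op 5: remove (2,3)
Op 6: place BN@(2,2)
Op 7: place WK@(0,4)
Op 8: place BR@(1,3)
Per-piece attacks for B:
  BR@(1,3): attacks (1,4) (1,5) (1,2) (1,1) (1,0) (2,3) (3,3) (4,3) (5,3) (0,3)
  BN@(2,2): attacks (3,4) (4,3) (1,4) (0,3) (3,0) (4,1) (1,0) (0,1)
B attacks (1,1): yes

Answer: yes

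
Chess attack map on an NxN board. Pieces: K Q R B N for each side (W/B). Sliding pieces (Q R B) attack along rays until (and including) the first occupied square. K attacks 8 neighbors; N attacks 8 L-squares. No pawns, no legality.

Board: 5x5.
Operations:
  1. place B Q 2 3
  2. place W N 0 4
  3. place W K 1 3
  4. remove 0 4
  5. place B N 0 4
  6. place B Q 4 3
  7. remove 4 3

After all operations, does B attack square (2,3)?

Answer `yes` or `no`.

Answer: yes

Derivation:
Op 1: place BQ@(2,3)
Op 2: place WN@(0,4)
Op 3: place WK@(1,3)
Op 4: remove (0,4)
Op 5: place BN@(0,4)
Op 6: place BQ@(4,3)
Op 7: remove (4,3)
Per-piece attacks for B:
  BN@(0,4): attacks (1,2) (2,3)
  BQ@(2,3): attacks (2,4) (2,2) (2,1) (2,0) (3,3) (4,3) (1,3) (3,4) (3,2) (4,1) (1,4) (1,2) (0,1) [ray(-1,0) blocked at (1,3)]
B attacks (2,3): yes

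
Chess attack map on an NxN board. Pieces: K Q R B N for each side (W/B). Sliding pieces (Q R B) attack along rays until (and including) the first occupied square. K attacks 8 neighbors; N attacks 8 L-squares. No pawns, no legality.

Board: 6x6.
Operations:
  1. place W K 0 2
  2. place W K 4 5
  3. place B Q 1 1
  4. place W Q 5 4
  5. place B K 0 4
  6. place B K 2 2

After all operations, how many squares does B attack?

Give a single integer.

Op 1: place WK@(0,2)
Op 2: place WK@(4,5)
Op 3: place BQ@(1,1)
Op 4: place WQ@(5,4)
Op 5: place BK@(0,4)
Op 6: place BK@(2,2)
Per-piece attacks for B:
  BK@(0,4): attacks (0,5) (0,3) (1,4) (1,5) (1,3)
  BQ@(1,1): attacks (1,2) (1,3) (1,4) (1,5) (1,0) (2,1) (3,1) (4,1) (5,1) (0,1) (2,2) (2,0) (0,2) (0,0) [ray(1,1) blocked at (2,2); ray(-1,1) blocked at (0,2)]
  BK@(2,2): attacks (2,3) (2,1) (3,2) (1,2) (3,3) (3,1) (1,3) (1,1)
Union (20 distinct): (0,0) (0,1) (0,2) (0,3) (0,5) (1,0) (1,1) (1,2) (1,3) (1,4) (1,5) (2,0) (2,1) (2,2) (2,3) (3,1) (3,2) (3,3) (4,1) (5,1)

Answer: 20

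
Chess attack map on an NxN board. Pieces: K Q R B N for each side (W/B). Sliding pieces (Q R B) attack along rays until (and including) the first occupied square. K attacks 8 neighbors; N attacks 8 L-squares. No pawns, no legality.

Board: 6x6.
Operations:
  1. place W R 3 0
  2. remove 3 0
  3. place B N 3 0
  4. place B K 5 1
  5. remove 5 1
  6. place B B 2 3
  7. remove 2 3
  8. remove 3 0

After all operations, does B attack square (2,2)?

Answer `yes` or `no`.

Answer: no

Derivation:
Op 1: place WR@(3,0)
Op 2: remove (3,0)
Op 3: place BN@(3,0)
Op 4: place BK@(5,1)
Op 5: remove (5,1)
Op 6: place BB@(2,3)
Op 7: remove (2,3)
Op 8: remove (3,0)
Per-piece attacks for B:
B attacks (2,2): no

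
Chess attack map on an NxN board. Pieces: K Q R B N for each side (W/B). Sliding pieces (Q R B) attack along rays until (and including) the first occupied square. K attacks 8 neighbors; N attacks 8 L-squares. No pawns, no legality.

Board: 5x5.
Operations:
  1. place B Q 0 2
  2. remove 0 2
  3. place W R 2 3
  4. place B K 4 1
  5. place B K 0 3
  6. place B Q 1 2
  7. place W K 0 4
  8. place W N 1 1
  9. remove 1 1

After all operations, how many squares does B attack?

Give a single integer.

Op 1: place BQ@(0,2)
Op 2: remove (0,2)
Op 3: place WR@(2,3)
Op 4: place BK@(4,1)
Op 5: place BK@(0,3)
Op 6: place BQ@(1,2)
Op 7: place WK@(0,4)
Op 8: place WN@(1,1)
Op 9: remove (1,1)
Per-piece attacks for B:
  BK@(0,3): attacks (0,4) (0,2) (1,3) (1,4) (1,2)
  BQ@(1,2): attacks (1,3) (1,4) (1,1) (1,0) (2,2) (3,2) (4,2) (0,2) (2,3) (2,1) (3,0) (0,3) (0,1) [ray(1,1) blocked at (2,3); ray(-1,1) blocked at (0,3)]
  BK@(4,1): attacks (4,2) (4,0) (3,1) (3,2) (3,0)
Union (17 distinct): (0,1) (0,2) (0,3) (0,4) (1,0) (1,1) (1,2) (1,3) (1,4) (2,1) (2,2) (2,3) (3,0) (3,1) (3,2) (4,0) (4,2)

Answer: 17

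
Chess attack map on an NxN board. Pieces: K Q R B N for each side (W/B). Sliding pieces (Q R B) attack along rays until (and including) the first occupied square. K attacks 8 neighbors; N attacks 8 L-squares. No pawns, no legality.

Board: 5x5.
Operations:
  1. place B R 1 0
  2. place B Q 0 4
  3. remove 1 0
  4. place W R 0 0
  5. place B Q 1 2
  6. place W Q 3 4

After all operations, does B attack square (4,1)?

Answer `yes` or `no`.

Op 1: place BR@(1,0)
Op 2: place BQ@(0,4)
Op 3: remove (1,0)
Op 4: place WR@(0,0)
Op 5: place BQ@(1,2)
Op 6: place WQ@(3,4)
Per-piece attacks for B:
  BQ@(0,4): attacks (0,3) (0,2) (0,1) (0,0) (1,4) (2,4) (3,4) (1,3) (2,2) (3,1) (4,0) [ray(0,-1) blocked at (0,0); ray(1,0) blocked at (3,4)]
  BQ@(1,2): attacks (1,3) (1,4) (1,1) (1,0) (2,2) (3,2) (4,2) (0,2) (2,3) (3,4) (2,1) (3,0) (0,3) (0,1) [ray(1,1) blocked at (3,4)]
B attacks (4,1): no

Answer: no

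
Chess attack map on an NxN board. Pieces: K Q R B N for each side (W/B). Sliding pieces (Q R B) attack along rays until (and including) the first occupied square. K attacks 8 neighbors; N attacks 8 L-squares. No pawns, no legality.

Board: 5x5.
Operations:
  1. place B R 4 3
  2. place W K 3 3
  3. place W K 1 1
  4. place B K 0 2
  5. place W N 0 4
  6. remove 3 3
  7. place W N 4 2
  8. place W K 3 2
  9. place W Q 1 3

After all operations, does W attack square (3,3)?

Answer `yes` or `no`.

Op 1: place BR@(4,3)
Op 2: place WK@(3,3)
Op 3: place WK@(1,1)
Op 4: place BK@(0,2)
Op 5: place WN@(0,4)
Op 6: remove (3,3)
Op 7: place WN@(4,2)
Op 8: place WK@(3,2)
Op 9: place WQ@(1,3)
Per-piece attacks for W:
  WN@(0,4): attacks (1,2) (2,3)
  WK@(1,1): attacks (1,2) (1,0) (2,1) (0,1) (2,2) (2,0) (0,2) (0,0)
  WQ@(1,3): attacks (1,4) (1,2) (1,1) (2,3) (3,3) (4,3) (0,3) (2,4) (2,2) (3,1) (4,0) (0,4) (0,2) [ray(0,-1) blocked at (1,1); ray(1,0) blocked at (4,3); ray(-1,1) blocked at (0,4); ray(-1,-1) blocked at (0,2)]
  WK@(3,2): attacks (3,3) (3,1) (4,2) (2,2) (4,3) (4,1) (2,3) (2,1)
  WN@(4,2): attacks (3,4) (2,3) (3,0) (2,1)
W attacks (3,3): yes

Answer: yes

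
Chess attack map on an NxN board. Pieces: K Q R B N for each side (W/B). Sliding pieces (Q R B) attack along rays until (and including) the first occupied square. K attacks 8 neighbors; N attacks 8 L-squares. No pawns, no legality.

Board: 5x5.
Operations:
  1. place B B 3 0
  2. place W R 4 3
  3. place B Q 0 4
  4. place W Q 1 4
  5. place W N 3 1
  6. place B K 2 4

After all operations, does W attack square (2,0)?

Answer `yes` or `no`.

Op 1: place BB@(3,0)
Op 2: place WR@(4,3)
Op 3: place BQ@(0,4)
Op 4: place WQ@(1,4)
Op 5: place WN@(3,1)
Op 6: place BK@(2,4)
Per-piece attacks for W:
  WQ@(1,4): attacks (1,3) (1,2) (1,1) (1,0) (2,4) (0,4) (2,3) (3,2) (4,1) (0,3) [ray(1,0) blocked at (2,4); ray(-1,0) blocked at (0,4)]
  WN@(3,1): attacks (4,3) (2,3) (1,2) (1,0)
  WR@(4,3): attacks (4,4) (4,2) (4,1) (4,0) (3,3) (2,3) (1,3) (0,3)
W attacks (2,0): no

Answer: no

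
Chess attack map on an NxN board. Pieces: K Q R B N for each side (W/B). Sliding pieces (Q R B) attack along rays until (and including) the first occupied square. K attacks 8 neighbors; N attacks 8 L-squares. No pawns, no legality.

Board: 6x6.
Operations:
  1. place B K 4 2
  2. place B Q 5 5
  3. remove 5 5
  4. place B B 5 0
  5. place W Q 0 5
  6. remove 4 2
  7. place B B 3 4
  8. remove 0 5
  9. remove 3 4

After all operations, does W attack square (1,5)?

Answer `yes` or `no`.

Op 1: place BK@(4,2)
Op 2: place BQ@(5,5)
Op 3: remove (5,5)
Op 4: place BB@(5,0)
Op 5: place WQ@(0,5)
Op 6: remove (4,2)
Op 7: place BB@(3,4)
Op 8: remove (0,5)
Op 9: remove (3,4)
Per-piece attacks for W:
W attacks (1,5): no

Answer: no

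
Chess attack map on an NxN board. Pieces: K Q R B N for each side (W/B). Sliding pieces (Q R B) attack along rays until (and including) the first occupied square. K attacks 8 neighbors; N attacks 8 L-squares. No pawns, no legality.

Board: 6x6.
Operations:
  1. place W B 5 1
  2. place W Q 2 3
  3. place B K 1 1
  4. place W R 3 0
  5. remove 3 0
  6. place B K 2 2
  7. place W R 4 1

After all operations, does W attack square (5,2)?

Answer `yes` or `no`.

Answer: no

Derivation:
Op 1: place WB@(5,1)
Op 2: place WQ@(2,3)
Op 3: place BK@(1,1)
Op 4: place WR@(3,0)
Op 5: remove (3,0)
Op 6: place BK@(2,2)
Op 7: place WR@(4,1)
Per-piece attacks for W:
  WQ@(2,3): attacks (2,4) (2,5) (2,2) (3,3) (4,3) (5,3) (1,3) (0,3) (3,4) (4,5) (3,2) (4,1) (1,4) (0,5) (1,2) (0,1) [ray(0,-1) blocked at (2,2); ray(1,-1) blocked at (4,1)]
  WR@(4,1): attacks (4,2) (4,3) (4,4) (4,5) (4,0) (5,1) (3,1) (2,1) (1,1) [ray(1,0) blocked at (5,1); ray(-1,0) blocked at (1,1)]
  WB@(5,1): attacks (4,2) (3,3) (2,4) (1,5) (4,0)
W attacks (5,2): no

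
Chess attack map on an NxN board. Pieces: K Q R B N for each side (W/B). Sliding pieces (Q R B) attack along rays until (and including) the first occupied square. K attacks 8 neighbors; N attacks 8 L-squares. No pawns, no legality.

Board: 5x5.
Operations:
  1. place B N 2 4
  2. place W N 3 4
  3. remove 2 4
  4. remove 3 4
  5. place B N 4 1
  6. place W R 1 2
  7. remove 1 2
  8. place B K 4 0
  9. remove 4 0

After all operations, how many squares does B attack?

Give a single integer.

Answer: 3

Derivation:
Op 1: place BN@(2,4)
Op 2: place WN@(3,4)
Op 3: remove (2,4)
Op 4: remove (3,4)
Op 5: place BN@(4,1)
Op 6: place WR@(1,2)
Op 7: remove (1,2)
Op 8: place BK@(4,0)
Op 9: remove (4,0)
Per-piece attacks for B:
  BN@(4,1): attacks (3,3) (2,2) (2,0)
Union (3 distinct): (2,0) (2,2) (3,3)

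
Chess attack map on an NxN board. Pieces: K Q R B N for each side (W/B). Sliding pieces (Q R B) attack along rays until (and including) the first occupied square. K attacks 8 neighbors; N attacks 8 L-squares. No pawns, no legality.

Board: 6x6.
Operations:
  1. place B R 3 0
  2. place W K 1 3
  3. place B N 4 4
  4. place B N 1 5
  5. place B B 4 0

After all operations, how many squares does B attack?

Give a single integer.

Answer: 16

Derivation:
Op 1: place BR@(3,0)
Op 2: place WK@(1,3)
Op 3: place BN@(4,4)
Op 4: place BN@(1,5)
Op 5: place BB@(4,0)
Per-piece attacks for B:
  BN@(1,5): attacks (2,3) (3,4) (0,3)
  BR@(3,0): attacks (3,1) (3,2) (3,3) (3,4) (3,5) (4,0) (2,0) (1,0) (0,0) [ray(1,0) blocked at (4,0)]
  BB@(4,0): attacks (5,1) (3,1) (2,2) (1,3) [ray(-1,1) blocked at (1,3)]
  BN@(4,4): attacks (2,5) (5,2) (3,2) (2,3)
Union (16 distinct): (0,0) (0,3) (1,0) (1,3) (2,0) (2,2) (2,3) (2,5) (3,1) (3,2) (3,3) (3,4) (3,5) (4,0) (5,1) (5,2)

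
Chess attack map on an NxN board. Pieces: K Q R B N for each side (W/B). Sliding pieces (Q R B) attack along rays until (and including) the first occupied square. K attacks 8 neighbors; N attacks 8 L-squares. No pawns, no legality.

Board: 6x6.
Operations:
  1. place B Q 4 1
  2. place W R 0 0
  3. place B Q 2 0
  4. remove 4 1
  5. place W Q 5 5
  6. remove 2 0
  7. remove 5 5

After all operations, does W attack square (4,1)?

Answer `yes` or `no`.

Answer: no

Derivation:
Op 1: place BQ@(4,1)
Op 2: place WR@(0,0)
Op 3: place BQ@(2,0)
Op 4: remove (4,1)
Op 5: place WQ@(5,5)
Op 6: remove (2,0)
Op 7: remove (5,5)
Per-piece attacks for W:
  WR@(0,0): attacks (0,1) (0,2) (0,3) (0,4) (0,5) (1,0) (2,0) (3,0) (4,0) (5,0)
W attacks (4,1): no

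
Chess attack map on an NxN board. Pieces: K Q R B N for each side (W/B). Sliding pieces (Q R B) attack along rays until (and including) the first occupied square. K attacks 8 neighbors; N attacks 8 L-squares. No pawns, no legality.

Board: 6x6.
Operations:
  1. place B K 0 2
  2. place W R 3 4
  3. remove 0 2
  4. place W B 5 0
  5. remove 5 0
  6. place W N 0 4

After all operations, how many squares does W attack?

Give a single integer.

Answer: 13

Derivation:
Op 1: place BK@(0,2)
Op 2: place WR@(3,4)
Op 3: remove (0,2)
Op 4: place WB@(5,0)
Op 5: remove (5,0)
Op 6: place WN@(0,4)
Per-piece attacks for W:
  WN@(0,4): attacks (2,5) (1,2) (2,3)
  WR@(3,4): attacks (3,5) (3,3) (3,2) (3,1) (3,0) (4,4) (5,4) (2,4) (1,4) (0,4) [ray(-1,0) blocked at (0,4)]
Union (13 distinct): (0,4) (1,2) (1,4) (2,3) (2,4) (2,5) (3,0) (3,1) (3,2) (3,3) (3,5) (4,4) (5,4)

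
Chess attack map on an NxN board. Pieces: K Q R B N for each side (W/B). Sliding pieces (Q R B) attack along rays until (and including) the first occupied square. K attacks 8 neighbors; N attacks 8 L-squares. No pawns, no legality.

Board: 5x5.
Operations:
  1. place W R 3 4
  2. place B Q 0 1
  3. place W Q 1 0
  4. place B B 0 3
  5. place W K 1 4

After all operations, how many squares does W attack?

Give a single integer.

Op 1: place WR@(3,4)
Op 2: place BQ@(0,1)
Op 3: place WQ@(1,0)
Op 4: place BB@(0,3)
Op 5: place WK@(1,4)
Per-piece attacks for W:
  WQ@(1,0): attacks (1,1) (1,2) (1,3) (1,4) (2,0) (3,0) (4,0) (0,0) (2,1) (3,2) (4,3) (0,1) [ray(0,1) blocked at (1,4); ray(-1,1) blocked at (0,1)]
  WK@(1,4): attacks (1,3) (2,4) (0,4) (2,3) (0,3)
  WR@(3,4): attacks (3,3) (3,2) (3,1) (3,0) (4,4) (2,4) (1,4) [ray(-1,0) blocked at (1,4)]
Union (19 distinct): (0,0) (0,1) (0,3) (0,4) (1,1) (1,2) (1,3) (1,4) (2,0) (2,1) (2,3) (2,4) (3,0) (3,1) (3,2) (3,3) (4,0) (4,3) (4,4)

Answer: 19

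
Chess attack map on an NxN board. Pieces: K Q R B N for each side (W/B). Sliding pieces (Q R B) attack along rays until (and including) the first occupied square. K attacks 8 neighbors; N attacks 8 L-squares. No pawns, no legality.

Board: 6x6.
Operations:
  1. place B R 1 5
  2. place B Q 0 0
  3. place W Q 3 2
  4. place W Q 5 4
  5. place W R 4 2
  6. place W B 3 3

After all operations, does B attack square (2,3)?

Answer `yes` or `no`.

Answer: no

Derivation:
Op 1: place BR@(1,5)
Op 2: place BQ@(0,0)
Op 3: place WQ@(3,2)
Op 4: place WQ@(5,4)
Op 5: place WR@(4,2)
Op 6: place WB@(3,3)
Per-piece attacks for B:
  BQ@(0,0): attacks (0,1) (0,2) (0,3) (0,4) (0,5) (1,0) (2,0) (3,0) (4,0) (5,0) (1,1) (2,2) (3,3) [ray(1,1) blocked at (3,3)]
  BR@(1,5): attacks (1,4) (1,3) (1,2) (1,1) (1,0) (2,5) (3,5) (4,5) (5,5) (0,5)
B attacks (2,3): no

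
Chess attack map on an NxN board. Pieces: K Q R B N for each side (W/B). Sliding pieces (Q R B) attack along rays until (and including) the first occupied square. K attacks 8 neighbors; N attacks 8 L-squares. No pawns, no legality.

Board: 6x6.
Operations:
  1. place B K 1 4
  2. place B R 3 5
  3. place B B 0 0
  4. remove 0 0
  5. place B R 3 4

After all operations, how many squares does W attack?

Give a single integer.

Answer: 0

Derivation:
Op 1: place BK@(1,4)
Op 2: place BR@(3,5)
Op 3: place BB@(0,0)
Op 4: remove (0,0)
Op 5: place BR@(3,4)
Per-piece attacks for W:
Union (0 distinct): (none)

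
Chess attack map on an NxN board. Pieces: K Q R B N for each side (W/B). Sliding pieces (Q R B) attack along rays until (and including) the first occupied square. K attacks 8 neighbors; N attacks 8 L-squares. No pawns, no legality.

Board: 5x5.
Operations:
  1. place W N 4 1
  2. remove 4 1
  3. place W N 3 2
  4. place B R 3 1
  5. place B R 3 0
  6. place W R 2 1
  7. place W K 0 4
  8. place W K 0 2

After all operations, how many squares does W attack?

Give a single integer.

Answer: 13

Derivation:
Op 1: place WN@(4,1)
Op 2: remove (4,1)
Op 3: place WN@(3,2)
Op 4: place BR@(3,1)
Op 5: place BR@(3,0)
Op 6: place WR@(2,1)
Op 7: place WK@(0,4)
Op 8: place WK@(0,2)
Per-piece attacks for W:
  WK@(0,2): attacks (0,3) (0,1) (1,2) (1,3) (1,1)
  WK@(0,4): attacks (0,3) (1,4) (1,3)
  WR@(2,1): attacks (2,2) (2,3) (2,4) (2,0) (3,1) (1,1) (0,1) [ray(1,0) blocked at (3,1)]
  WN@(3,2): attacks (4,4) (2,4) (1,3) (4,0) (2,0) (1,1)
Union (13 distinct): (0,1) (0,3) (1,1) (1,2) (1,3) (1,4) (2,0) (2,2) (2,3) (2,4) (3,1) (4,0) (4,4)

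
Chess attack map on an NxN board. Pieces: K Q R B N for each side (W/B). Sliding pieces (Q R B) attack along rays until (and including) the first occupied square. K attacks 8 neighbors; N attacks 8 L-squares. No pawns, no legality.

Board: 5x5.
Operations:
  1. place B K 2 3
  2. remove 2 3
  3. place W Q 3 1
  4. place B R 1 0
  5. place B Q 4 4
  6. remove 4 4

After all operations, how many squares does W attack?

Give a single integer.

Op 1: place BK@(2,3)
Op 2: remove (2,3)
Op 3: place WQ@(3,1)
Op 4: place BR@(1,0)
Op 5: place BQ@(4,4)
Op 6: remove (4,4)
Per-piece attacks for W:
  WQ@(3,1): attacks (3,2) (3,3) (3,4) (3,0) (4,1) (2,1) (1,1) (0,1) (4,2) (4,0) (2,2) (1,3) (0,4) (2,0)
Union (14 distinct): (0,1) (0,4) (1,1) (1,3) (2,0) (2,1) (2,2) (3,0) (3,2) (3,3) (3,4) (4,0) (4,1) (4,2)

Answer: 14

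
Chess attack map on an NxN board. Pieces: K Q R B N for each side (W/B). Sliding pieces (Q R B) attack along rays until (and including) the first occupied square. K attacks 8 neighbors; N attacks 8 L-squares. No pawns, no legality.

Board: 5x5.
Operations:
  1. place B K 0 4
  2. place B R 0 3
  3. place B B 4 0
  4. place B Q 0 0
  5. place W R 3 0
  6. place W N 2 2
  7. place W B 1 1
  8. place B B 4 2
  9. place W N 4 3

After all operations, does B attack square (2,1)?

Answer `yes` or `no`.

Op 1: place BK@(0,4)
Op 2: place BR@(0,3)
Op 3: place BB@(4,0)
Op 4: place BQ@(0,0)
Op 5: place WR@(3,0)
Op 6: place WN@(2,2)
Op 7: place WB@(1,1)
Op 8: place BB@(4,2)
Op 9: place WN@(4,3)
Per-piece attacks for B:
  BQ@(0,0): attacks (0,1) (0,2) (0,3) (1,0) (2,0) (3,0) (1,1) [ray(0,1) blocked at (0,3); ray(1,0) blocked at (3,0); ray(1,1) blocked at (1,1)]
  BR@(0,3): attacks (0,4) (0,2) (0,1) (0,0) (1,3) (2,3) (3,3) (4,3) [ray(0,1) blocked at (0,4); ray(0,-1) blocked at (0,0); ray(1,0) blocked at (4,3)]
  BK@(0,4): attacks (0,3) (1,4) (1,3)
  BB@(4,0): attacks (3,1) (2,2) [ray(-1,1) blocked at (2,2)]
  BB@(4,2): attacks (3,3) (2,4) (3,1) (2,0)
B attacks (2,1): no

Answer: no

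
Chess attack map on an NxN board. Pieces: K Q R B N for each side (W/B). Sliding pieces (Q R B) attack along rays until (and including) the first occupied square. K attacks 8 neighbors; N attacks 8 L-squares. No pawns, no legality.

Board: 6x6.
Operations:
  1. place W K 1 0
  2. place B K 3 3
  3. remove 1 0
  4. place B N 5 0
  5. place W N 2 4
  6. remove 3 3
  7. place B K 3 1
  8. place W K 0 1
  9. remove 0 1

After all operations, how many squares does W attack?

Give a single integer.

Op 1: place WK@(1,0)
Op 2: place BK@(3,3)
Op 3: remove (1,0)
Op 4: place BN@(5,0)
Op 5: place WN@(2,4)
Op 6: remove (3,3)
Op 7: place BK@(3,1)
Op 8: place WK@(0,1)
Op 9: remove (0,1)
Per-piece attacks for W:
  WN@(2,4): attacks (4,5) (0,5) (3,2) (4,3) (1,2) (0,3)
Union (6 distinct): (0,3) (0,5) (1,2) (3,2) (4,3) (4,5)

Answer: 6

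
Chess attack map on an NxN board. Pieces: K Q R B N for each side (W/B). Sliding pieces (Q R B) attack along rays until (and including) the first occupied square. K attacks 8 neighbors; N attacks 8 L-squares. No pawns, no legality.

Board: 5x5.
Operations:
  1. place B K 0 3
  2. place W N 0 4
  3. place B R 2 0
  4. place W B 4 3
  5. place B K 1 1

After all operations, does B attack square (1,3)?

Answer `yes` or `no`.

Op 1: place BK@(0,3)
Op 2: place WN@(0,4)
Op 3: place BR@(2,0)
Op 4: place WB@(4,3)
Op 5: place BK@(1,1)
Per-piece attacks for B:
  BK@(0,3): attacks (0,4) (0,2) (1,3) (1,4) (1,2)
  BK@(1,1): attacks (1,2) (1,0) (2,1) (0,1) (2,2) (2,0) (0,2) (0,0)
  BR@(2,0): attacks (2,1) (2,2) (2,3) (2,4) (3,0) (4,0) (1,0) (0,0)
B attacks (1,3): yes

Answer: yes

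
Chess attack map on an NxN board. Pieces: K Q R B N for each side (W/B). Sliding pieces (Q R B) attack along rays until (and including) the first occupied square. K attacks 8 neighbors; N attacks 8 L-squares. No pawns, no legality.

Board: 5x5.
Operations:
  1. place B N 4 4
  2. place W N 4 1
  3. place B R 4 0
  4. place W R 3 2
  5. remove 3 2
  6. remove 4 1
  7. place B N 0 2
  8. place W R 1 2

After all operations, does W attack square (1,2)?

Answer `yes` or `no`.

Answer: no

Derivation:
Op 1: place BN@(4,4)
Op 2: place WN@(4,1)
Op 3: place BR@(4,0)
Op 4: place WR@(3,2)
Op 5: remove (3,2)
Op 6: remove (4,1)
Op 7: place BN@(0,2)
Op 8: place WR@(1,2)
Per-piece attacks for W:
  WR@(1,2): attacks (1,3) (1,4) (1,1) (1,0) (2,2) (3,2) (4,2) (0,2) [ray(-1,0) blocked at (0,2)]
W attacks (1,2): no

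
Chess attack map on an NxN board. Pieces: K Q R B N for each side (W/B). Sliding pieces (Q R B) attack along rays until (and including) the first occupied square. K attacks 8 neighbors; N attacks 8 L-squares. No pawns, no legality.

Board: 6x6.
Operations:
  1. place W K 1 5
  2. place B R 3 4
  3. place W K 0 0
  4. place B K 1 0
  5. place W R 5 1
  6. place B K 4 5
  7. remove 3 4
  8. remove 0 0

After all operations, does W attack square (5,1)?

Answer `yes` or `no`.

Answer: no

Derivation:
Op 1: place WK@(1,5)
Op 2: place BR@(3,4)
Op 3: place WK@(0,0)
Op 4: place BK@(1,0)
Op 5: place WR@(5,1)
Op 6: place BK@(4,5)
Op 7: remove (3,4)
Op 8: remove (0,0)
Per-piece attacks for W:
  WK@(1,5): attacks (1,4) (2,5) (0,5) (2,4) (0,4)
  WR@(5,1): attacks (5,2) (5,3) (5,4) (5,5) (5,0) (4,1) (3,1) (2,1) (1,1) (0,1)
W attacks (5,1): no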